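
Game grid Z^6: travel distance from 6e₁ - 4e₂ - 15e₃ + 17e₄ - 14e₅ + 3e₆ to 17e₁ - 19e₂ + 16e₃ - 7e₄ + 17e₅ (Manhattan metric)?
115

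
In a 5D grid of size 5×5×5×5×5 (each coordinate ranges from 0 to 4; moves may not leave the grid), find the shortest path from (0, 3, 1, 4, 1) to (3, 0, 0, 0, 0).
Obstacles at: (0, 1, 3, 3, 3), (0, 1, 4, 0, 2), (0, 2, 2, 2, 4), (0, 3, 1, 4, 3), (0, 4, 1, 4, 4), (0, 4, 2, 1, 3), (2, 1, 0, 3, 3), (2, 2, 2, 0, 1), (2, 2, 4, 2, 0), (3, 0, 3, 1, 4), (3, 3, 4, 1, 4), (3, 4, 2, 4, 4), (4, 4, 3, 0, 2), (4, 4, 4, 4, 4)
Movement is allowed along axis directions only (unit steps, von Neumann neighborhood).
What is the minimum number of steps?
12
(one shortest path: (0, 3, 1, 4, 1) → (1, 3, 1, 4, 1) → (2, 3, 1, 4, 1) → (3, 3, 1, 4, 1) → (3, 2, 1, 4, 1) → (3, 1, 1, 4, 1) → (3, 0, 1, 4, 1) → (3, 0, 0, 4, 1) → (3, 0, 0, 3, 1) → (3, 0, 0, 2, 1) → (3, 0, 0, 1, 1) → (3, 0, 0, 0, 1) → (3, 0, 0, 0, 0))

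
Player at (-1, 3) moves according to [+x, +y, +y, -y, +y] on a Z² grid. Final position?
(0, 5)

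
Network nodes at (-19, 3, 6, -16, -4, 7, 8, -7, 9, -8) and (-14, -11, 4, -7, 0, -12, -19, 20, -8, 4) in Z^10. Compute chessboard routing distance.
27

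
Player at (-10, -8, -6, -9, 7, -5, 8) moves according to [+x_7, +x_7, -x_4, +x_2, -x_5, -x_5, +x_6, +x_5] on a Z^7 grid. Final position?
(-10, -7, -6, -10, 6, -4, 10)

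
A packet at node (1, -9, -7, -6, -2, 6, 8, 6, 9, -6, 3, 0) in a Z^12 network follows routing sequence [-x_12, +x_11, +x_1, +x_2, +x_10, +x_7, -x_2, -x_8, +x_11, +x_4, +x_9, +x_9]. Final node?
(2, -9, -7, -5, -2, 6, 9, 5, 11, -5, 5, -1)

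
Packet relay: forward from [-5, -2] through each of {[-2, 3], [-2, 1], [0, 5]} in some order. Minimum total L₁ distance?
12
(one optimal route: (-5, -2) → (-2, 1) → (-2, 3) → (0, 5))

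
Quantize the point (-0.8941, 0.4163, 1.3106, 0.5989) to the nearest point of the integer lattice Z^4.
(-1, 0, 1, 1)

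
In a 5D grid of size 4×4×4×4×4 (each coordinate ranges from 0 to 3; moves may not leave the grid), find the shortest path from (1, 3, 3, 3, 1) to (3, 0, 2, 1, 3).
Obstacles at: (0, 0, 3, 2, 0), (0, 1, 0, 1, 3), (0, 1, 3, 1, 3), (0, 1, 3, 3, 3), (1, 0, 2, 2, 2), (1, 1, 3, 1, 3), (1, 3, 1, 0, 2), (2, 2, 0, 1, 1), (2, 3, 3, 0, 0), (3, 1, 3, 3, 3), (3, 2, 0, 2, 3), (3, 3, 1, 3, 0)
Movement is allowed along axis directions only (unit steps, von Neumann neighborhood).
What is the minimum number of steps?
10
(one shortest path: (1, 3, 3, 3, 1) → (2, 3, 3, 3, 1) → (3, 3, 3, 3, 1) → (3, 2, 3, 3, 1) → (3, 1, 3, 3, 1) → (3, 0, 3, 3, 1) → (3, 0, 2, 3, 1) → (3, 0, 2, 2, 1) → (3, 0, 2, 1, 1) → (3, 0, 2, 1, 2) → (3, 0, 2, 1, 3))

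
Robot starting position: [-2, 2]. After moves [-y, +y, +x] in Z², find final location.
(-1, 2)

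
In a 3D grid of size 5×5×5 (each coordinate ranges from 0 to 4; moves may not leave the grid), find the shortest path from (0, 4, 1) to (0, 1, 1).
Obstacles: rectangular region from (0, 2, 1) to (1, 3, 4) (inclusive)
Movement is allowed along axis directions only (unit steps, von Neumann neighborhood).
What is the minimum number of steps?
5
(one shortest path: (0, 4, 1) → (0, 4, 0) → (0, 3, 0) → (0, 2, 0) → (0, 1, 0) → (0, 1, 1))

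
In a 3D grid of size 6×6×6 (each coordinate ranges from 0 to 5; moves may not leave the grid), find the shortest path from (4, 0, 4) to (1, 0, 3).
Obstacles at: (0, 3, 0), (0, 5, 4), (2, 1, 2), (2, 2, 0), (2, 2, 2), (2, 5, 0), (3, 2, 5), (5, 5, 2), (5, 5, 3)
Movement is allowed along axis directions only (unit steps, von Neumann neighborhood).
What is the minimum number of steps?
4
(one shortest path: (4, 0, 4) → (3, 0, 4) → (2, 0, 4) → (1, 0, 4) → (1, 0, 3))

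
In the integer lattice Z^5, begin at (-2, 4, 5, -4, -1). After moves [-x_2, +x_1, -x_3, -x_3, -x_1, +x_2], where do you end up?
(-2, 4, 3, -4, -1)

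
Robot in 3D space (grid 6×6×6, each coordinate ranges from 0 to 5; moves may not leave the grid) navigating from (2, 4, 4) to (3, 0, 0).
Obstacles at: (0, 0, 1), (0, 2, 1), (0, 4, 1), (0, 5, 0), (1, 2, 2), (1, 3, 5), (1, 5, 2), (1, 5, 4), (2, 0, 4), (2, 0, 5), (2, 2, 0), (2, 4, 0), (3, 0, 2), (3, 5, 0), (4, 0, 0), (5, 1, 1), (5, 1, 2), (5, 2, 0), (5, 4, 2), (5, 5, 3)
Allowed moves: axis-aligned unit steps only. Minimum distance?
9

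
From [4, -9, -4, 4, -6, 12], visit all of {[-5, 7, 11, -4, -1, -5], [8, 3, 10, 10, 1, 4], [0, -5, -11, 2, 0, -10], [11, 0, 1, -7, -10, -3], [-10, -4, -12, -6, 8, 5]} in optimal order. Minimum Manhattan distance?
238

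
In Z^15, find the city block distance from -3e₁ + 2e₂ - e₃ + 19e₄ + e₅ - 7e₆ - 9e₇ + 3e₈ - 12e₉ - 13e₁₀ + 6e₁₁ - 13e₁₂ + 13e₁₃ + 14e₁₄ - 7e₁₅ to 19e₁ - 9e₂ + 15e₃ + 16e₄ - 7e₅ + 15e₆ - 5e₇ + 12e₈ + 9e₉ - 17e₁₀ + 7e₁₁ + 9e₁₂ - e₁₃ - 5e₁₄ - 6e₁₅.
177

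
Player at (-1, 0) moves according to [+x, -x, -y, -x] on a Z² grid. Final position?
(-2, -1)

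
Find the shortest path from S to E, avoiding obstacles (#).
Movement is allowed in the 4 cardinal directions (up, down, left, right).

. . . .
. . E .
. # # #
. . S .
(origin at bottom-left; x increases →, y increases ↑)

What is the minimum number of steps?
6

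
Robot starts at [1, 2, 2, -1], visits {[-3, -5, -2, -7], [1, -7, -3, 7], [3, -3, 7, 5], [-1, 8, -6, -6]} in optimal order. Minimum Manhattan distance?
77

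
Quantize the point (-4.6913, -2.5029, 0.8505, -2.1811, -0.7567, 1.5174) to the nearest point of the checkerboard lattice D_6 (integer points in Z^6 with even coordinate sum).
(-5, -3, 1, -2, -1, 2)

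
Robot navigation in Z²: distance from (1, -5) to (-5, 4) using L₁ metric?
15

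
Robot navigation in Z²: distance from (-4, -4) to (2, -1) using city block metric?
9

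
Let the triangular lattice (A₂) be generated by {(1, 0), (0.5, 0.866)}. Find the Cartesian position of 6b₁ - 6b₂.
(3, -5.196)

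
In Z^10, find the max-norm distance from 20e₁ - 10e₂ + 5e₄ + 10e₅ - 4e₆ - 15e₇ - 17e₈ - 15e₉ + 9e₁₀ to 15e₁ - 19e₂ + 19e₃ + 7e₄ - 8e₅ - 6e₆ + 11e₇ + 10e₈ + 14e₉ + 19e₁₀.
29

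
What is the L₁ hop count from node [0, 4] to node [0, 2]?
2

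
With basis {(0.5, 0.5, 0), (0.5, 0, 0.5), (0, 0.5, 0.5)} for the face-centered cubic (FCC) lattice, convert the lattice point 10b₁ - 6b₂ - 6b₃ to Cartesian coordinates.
(2, 2, -6)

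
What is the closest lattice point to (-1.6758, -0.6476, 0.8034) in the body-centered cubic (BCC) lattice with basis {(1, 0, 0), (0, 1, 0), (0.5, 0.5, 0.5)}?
(-1.5, -0.5, 0.5)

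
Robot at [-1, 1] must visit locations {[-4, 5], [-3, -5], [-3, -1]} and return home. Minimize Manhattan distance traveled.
26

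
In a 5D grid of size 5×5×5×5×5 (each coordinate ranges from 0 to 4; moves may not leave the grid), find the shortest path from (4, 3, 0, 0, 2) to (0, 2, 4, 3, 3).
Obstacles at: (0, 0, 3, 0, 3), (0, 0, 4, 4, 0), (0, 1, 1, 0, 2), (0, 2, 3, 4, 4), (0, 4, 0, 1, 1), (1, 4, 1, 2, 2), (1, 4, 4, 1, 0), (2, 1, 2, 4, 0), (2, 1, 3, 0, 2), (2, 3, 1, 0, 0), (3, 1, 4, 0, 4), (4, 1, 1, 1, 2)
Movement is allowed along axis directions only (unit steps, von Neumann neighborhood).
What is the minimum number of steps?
13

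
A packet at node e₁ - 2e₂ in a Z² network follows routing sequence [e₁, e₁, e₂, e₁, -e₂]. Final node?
(4, -2)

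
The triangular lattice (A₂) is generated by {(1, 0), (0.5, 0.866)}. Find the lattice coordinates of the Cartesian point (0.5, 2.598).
-b₁ + 3b₂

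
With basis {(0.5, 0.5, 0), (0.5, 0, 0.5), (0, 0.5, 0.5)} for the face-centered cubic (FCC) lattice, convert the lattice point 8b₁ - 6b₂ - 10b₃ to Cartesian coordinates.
(1, -1, -8)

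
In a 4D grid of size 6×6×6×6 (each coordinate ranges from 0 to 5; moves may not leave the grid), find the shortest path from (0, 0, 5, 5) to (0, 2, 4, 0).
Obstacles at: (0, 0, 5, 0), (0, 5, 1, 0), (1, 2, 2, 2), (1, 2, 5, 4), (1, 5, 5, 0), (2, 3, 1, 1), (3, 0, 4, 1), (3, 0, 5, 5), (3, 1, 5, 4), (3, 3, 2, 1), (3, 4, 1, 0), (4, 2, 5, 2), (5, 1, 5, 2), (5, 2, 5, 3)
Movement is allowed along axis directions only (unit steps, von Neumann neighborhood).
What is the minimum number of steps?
8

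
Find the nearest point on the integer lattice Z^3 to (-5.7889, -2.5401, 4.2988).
(-6, -3, 4)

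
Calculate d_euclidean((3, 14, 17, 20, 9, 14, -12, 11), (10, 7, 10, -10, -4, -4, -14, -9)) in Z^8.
44.0908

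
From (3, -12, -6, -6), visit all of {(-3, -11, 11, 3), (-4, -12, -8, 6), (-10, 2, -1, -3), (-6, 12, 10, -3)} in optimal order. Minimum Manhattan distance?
103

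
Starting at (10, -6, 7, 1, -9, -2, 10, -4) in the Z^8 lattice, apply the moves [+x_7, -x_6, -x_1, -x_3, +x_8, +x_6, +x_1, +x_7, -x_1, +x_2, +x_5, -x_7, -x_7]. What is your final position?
(9, -5, 6, 1, -8, -2, 10, -3)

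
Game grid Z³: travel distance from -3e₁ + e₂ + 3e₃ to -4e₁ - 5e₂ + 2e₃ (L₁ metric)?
8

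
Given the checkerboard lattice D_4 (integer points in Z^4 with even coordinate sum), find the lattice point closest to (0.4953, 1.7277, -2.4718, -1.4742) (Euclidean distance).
(1, 2, -2, -1)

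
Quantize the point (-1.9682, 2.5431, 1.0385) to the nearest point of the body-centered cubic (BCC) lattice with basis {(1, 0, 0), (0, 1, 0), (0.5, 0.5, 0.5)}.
(-2, 3, 1)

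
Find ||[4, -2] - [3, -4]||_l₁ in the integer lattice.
3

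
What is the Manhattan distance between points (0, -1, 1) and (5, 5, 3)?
13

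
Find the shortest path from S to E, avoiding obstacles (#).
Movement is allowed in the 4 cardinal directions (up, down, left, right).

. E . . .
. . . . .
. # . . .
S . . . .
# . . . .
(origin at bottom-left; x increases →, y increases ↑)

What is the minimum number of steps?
4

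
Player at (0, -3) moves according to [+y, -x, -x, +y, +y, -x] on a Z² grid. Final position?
(-3, 0)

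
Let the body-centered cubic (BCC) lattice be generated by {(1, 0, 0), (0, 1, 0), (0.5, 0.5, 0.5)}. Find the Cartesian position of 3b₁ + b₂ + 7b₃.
(6.5, 4.5, 3.5)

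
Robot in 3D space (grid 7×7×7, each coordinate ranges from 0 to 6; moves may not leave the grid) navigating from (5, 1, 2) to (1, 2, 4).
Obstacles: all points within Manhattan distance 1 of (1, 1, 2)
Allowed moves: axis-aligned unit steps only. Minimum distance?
7
(one shortest path: (5, 1, 2) → (4, 1, 2) → (3, 1, 2) → (3, 2, 2) → (2, 2, 2) → (2, 2, 3) → (1, 2, 3) → (1, 2, 4))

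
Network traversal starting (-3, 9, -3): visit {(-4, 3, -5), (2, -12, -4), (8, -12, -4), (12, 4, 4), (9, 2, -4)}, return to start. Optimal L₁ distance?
92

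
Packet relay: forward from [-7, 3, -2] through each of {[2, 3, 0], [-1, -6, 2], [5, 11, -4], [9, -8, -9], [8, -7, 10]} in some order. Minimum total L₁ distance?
90
(one optimal route: (-7, 3, -2) → (5, 11, -4) → (2, 3, 0) → (-1, -6, 2) → (8, -7, 10) → (9, -8, -9))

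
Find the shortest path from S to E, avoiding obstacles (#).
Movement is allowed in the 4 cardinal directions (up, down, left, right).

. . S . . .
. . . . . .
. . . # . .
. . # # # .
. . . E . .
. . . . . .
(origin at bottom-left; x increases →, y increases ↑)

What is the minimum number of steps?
7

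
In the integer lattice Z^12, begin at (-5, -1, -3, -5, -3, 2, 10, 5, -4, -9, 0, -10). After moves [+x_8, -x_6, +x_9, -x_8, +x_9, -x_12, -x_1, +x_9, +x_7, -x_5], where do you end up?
(-6, -1, -3, -5, -4, 1, 11, 5, -1, -9, 0, -11)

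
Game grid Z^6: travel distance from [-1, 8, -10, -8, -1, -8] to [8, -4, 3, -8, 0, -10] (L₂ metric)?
19.975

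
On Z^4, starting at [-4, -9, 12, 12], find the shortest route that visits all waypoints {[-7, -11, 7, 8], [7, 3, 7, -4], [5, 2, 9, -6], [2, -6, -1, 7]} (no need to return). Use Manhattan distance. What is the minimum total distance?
77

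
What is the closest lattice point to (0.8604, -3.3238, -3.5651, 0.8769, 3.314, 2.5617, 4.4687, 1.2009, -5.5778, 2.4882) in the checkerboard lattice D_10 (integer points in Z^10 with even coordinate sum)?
(1, -3, -4, 1, 3, 3, 4, 1, -6, 2)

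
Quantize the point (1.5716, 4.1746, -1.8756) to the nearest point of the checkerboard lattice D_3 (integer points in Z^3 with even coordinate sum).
(2, 4, -2)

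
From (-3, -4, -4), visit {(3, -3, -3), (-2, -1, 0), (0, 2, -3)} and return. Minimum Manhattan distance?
32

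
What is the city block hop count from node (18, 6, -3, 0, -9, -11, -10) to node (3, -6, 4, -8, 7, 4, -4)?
79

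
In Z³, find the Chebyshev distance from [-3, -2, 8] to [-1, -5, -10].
18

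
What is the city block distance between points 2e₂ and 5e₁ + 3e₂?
6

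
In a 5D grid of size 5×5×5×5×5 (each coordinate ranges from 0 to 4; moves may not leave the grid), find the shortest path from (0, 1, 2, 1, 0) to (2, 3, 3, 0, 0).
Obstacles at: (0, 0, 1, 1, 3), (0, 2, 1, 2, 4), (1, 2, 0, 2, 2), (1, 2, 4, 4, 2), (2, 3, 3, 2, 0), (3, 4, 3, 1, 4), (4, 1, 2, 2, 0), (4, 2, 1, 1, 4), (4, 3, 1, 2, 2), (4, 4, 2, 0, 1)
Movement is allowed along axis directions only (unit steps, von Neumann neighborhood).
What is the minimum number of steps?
6
(one shortest path: (0, 1, 2, 1, 0) → (1, 1, 2, 1, 0) → (2, 1, 2, 1, 0) → (2, 2, 2, 1, 0) → (2, 3, 2, 1, 0) → (2, 3, 3, 1, 0) → (2, 3, 3, 0, 0))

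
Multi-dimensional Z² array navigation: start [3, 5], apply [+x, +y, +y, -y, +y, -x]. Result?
(3, 7)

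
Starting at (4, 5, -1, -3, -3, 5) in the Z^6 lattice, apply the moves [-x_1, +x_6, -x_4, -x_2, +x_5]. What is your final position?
(3, 4, -1, -4, -2, 6)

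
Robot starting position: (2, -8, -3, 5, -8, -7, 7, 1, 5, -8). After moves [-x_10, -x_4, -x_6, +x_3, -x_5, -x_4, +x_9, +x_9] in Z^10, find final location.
(2, -8, -2, 3, -9, -8, 7, 1, 7, -9)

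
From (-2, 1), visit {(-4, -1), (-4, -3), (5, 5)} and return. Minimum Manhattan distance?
34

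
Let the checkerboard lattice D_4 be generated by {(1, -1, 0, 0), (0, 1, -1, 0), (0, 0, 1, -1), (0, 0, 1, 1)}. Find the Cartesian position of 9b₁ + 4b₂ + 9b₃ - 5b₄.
(9, -5, 0, -14)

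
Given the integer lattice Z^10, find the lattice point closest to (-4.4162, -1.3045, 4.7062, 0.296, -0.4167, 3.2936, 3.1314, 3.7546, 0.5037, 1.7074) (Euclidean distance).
(-4, -1, 5, 0, 0, 3, 3, 4, 1, 2)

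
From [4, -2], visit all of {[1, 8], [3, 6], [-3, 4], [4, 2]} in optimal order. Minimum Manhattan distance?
21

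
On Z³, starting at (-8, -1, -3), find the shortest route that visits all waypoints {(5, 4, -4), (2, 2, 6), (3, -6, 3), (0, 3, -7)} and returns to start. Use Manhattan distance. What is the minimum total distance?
74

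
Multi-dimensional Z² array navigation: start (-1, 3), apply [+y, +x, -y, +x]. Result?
(1, 3)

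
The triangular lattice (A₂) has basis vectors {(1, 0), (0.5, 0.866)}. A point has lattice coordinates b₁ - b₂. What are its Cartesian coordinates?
(0.5, -0.866)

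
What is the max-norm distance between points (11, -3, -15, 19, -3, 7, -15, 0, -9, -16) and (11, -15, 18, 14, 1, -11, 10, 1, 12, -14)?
33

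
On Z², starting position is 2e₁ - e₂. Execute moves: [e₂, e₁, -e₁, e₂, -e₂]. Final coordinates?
(2, 0)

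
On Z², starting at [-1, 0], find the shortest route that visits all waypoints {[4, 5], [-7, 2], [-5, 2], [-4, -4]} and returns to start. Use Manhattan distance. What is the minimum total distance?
40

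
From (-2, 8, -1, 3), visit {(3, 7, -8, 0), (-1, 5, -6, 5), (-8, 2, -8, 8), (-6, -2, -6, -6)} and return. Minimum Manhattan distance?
90
(one optimal route: (-2, 8, -1, 3) → (3, 7, -8, 0) → (-6, -2, -6, -6) → (-8, 2, -8, 8) → (-1, 5, -6, 5) → (-2, 8, -1, 3))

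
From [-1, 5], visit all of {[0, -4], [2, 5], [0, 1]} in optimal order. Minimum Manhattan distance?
14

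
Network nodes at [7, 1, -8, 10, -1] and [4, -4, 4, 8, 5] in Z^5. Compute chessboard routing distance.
12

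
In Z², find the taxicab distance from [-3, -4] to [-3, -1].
3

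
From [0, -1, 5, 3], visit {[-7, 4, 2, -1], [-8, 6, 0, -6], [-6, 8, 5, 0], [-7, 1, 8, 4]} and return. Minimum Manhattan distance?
70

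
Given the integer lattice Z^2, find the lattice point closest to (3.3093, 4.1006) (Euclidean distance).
(3, 4)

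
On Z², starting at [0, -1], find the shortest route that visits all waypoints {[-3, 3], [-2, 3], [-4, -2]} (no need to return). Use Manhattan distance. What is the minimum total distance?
12
(one optimal route: (0, -1) → (-4, -2) → (-3, 3) → (-2, 3))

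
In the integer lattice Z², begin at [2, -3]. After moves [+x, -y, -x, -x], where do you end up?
(1, -4)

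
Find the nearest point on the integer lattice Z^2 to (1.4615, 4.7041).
(1, 5)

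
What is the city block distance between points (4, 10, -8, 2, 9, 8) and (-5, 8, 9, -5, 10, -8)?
52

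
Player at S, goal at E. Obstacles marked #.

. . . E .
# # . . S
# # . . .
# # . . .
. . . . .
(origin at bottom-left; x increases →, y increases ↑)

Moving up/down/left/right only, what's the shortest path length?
2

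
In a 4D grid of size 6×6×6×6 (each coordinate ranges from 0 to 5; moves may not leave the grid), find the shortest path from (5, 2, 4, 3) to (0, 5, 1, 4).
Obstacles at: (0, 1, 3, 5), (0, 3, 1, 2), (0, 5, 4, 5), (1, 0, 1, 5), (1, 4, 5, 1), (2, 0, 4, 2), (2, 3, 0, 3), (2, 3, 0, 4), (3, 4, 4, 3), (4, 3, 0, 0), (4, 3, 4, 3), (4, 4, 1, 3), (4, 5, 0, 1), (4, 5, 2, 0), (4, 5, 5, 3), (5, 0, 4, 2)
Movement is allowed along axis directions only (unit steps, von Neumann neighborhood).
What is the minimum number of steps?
12
(one shortest path: (5, 2, 4, 3) → (4, 2, 4, 3) → (3, 2, 4, 3) → (2, 2, 4, 3) → (1, 2, 4, 3) → (0, 2, 4, 3) → (0, 3, 4, 3) → (0, 4, 4, 3) → (0, 5, 4, 3) → (0, 5, 3, 3) → (0, 5, 2, 3) → (0, 5, 1, 3) → (0, 5, 1, 4))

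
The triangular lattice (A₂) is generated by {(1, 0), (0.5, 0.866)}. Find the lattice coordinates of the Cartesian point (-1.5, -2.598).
-3b₂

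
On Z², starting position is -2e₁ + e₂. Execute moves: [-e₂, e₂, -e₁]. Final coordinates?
(-3, 1)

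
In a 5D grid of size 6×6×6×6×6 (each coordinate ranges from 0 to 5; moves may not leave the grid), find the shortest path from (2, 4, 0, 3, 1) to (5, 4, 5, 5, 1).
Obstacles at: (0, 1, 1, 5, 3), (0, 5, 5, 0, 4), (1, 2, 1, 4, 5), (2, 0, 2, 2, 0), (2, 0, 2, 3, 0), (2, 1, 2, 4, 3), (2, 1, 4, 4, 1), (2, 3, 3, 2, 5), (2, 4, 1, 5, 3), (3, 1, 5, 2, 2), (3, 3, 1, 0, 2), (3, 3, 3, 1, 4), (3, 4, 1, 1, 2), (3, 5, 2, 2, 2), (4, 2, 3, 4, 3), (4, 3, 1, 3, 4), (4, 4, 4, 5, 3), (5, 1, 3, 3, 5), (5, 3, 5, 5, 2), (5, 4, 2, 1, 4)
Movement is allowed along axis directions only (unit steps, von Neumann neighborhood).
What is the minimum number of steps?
10
(one shortest path: (2, 4, 0, 3, 1) → (3, 4, 0, 3, 1) → (4, 4, 0, 3, 1) → (5, 4, 0, 3, 1) → (5, 4, 1, 3, 1) → (5, 4, 2, 3, 1) → (5, 4, 3, 3, 1) → (5, 4, 4, 3, 1) → (5, 4, 5, 3, 1) → (5, 4, 5, 4, 1) → (5, 4, 5, 5, 1))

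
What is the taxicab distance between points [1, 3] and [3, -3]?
8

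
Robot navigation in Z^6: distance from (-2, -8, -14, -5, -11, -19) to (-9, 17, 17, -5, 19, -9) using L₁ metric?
103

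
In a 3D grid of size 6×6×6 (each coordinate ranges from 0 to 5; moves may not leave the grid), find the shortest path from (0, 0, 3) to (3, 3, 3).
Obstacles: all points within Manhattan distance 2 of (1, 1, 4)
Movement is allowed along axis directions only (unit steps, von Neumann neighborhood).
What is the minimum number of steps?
8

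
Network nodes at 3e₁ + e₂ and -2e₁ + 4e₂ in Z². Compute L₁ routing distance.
8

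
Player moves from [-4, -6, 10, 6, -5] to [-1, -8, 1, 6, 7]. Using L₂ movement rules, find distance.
15.4272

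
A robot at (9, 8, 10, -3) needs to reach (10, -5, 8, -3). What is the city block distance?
16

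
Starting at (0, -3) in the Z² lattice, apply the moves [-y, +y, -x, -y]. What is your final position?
(-1, -4)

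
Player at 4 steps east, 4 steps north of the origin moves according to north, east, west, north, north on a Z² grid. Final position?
(4, 7)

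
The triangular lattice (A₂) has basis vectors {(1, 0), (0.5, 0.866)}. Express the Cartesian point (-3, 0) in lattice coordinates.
-3b₁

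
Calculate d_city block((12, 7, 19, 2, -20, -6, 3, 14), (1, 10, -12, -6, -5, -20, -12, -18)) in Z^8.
129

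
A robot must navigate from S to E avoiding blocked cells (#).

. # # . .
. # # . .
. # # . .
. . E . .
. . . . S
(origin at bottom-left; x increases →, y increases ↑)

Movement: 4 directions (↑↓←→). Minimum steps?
3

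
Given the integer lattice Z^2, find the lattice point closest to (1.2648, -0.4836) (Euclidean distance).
(1, 0)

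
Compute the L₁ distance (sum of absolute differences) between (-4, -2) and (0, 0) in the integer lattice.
6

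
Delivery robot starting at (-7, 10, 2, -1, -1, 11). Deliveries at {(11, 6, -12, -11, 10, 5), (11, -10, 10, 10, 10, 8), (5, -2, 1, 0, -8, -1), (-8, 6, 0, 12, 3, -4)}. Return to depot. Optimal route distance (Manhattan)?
272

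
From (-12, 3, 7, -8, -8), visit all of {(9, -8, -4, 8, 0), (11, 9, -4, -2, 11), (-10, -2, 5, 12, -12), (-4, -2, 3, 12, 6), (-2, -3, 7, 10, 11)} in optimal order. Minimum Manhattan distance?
153
(one optimal route: (-12, 3, 7, -8, -8) → (-10, -2, 5, 12, -12) → (-4, -2, 3, 12, 6) → (-2, -3, 7, 10, 11) → (9, -8, -4, 8, 0) → (11, 9, -4, -2, 11))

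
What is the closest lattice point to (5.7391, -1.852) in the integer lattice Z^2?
(6, -2)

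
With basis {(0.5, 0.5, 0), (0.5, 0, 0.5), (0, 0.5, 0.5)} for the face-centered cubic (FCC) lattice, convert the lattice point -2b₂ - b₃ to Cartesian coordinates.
(-1, -0.5, -1.5)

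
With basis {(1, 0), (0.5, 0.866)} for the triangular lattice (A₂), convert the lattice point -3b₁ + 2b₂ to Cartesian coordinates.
(-2, 1.732)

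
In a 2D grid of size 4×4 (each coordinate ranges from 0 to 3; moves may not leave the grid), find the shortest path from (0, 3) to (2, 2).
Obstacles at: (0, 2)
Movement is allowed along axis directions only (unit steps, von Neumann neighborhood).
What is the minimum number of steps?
3
(one shortest path: (0, 3) → (1, 3) → (2, 3) → (2, 2))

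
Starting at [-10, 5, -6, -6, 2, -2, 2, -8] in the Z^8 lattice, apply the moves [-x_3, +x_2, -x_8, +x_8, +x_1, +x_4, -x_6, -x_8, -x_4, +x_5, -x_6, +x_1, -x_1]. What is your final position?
(-9, 6, -7, -6, 3, -4, 2, -9)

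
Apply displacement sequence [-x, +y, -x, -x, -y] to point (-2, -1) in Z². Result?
(-5, -1)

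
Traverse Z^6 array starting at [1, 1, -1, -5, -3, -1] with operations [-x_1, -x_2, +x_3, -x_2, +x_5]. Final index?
(0, -1, 0, -5, -2, -1)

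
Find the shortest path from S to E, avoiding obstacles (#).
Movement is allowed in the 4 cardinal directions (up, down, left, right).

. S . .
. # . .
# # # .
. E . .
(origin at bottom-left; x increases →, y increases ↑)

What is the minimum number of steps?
7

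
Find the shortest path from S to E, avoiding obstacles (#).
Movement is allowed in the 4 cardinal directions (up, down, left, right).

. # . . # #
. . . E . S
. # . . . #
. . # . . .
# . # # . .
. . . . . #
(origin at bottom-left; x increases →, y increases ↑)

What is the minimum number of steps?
2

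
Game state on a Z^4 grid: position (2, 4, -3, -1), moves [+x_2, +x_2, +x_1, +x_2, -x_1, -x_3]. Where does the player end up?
(2, 7, -4, -1)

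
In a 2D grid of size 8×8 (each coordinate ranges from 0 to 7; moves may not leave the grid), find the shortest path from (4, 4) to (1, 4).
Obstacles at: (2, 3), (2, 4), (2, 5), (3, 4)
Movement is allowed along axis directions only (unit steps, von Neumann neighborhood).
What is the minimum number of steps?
7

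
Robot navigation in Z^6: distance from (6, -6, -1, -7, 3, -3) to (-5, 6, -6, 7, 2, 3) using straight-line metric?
22.8692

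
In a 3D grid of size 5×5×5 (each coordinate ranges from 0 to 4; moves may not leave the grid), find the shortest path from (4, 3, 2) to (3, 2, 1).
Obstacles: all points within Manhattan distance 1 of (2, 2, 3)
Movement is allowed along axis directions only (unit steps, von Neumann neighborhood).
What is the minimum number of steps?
3
(one shortest path: (4, 3, 2) → (3, 3, 2) → (3, 2, 2) → (3, 2, 1))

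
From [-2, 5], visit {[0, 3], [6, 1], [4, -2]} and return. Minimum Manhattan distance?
30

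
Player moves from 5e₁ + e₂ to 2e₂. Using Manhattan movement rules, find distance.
6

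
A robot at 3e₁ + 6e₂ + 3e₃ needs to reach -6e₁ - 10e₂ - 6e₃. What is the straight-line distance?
20.445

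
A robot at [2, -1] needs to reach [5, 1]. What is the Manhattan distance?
5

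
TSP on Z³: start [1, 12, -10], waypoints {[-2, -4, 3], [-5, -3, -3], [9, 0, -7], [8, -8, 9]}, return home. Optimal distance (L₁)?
106
(one optimal route: (1, 12, -10) → (-5, -3, -3) → (-2, -4, 3) → (8, -8, 9) → (9, 0, -7) → (1, 12, -10))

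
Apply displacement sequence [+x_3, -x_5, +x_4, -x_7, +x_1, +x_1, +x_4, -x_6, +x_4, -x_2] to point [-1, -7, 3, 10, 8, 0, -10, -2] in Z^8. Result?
(1, -8, 4, 13, 7, -1, -11, -2)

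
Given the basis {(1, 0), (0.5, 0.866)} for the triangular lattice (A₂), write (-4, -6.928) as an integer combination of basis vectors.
-8b₂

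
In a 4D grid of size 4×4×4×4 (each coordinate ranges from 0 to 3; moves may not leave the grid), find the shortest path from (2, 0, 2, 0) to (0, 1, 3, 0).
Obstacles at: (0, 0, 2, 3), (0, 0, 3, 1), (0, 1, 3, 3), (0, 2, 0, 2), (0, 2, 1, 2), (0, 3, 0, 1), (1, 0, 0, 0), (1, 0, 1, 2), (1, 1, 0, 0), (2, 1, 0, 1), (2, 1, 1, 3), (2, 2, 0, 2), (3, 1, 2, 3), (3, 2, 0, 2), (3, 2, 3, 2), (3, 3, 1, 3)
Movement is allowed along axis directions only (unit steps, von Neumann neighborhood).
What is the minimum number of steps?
4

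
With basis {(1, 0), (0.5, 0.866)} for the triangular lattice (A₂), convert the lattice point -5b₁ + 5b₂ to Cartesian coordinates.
(-2.5, 4.33)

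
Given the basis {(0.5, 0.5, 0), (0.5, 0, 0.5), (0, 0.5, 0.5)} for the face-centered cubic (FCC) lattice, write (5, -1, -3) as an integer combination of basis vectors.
7b₁ + 3b₂ - 9b₃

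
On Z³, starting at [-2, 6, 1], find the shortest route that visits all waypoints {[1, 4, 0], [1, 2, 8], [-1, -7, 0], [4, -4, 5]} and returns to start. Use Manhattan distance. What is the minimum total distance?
56
(one optimal route: (-2, 6, 1) → (1, 4, 0) → (1, 2, 8) → (4, -4, 5) → (-1, -7, 0) → (-2, 6, 1))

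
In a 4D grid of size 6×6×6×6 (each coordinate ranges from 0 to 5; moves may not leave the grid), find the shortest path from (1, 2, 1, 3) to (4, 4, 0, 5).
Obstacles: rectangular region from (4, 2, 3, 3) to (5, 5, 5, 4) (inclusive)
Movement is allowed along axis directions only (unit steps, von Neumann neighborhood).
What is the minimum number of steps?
8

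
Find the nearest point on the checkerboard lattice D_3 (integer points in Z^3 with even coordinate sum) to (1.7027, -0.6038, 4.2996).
(2, 0, 4)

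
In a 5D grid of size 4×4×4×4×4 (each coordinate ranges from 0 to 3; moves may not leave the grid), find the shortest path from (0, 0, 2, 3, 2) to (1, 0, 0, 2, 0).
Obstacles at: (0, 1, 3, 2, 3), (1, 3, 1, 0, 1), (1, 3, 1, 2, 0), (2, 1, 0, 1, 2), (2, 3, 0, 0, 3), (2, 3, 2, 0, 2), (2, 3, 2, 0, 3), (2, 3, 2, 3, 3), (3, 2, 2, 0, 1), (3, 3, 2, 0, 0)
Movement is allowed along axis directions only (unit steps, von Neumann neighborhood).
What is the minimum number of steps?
6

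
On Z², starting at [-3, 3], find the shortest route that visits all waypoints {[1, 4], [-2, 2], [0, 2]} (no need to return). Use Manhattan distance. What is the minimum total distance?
7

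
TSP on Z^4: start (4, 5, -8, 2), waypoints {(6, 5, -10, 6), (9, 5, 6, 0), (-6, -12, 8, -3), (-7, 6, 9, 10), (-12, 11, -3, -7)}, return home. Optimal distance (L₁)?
176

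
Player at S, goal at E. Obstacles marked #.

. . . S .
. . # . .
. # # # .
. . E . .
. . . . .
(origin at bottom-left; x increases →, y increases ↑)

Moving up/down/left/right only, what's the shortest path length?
6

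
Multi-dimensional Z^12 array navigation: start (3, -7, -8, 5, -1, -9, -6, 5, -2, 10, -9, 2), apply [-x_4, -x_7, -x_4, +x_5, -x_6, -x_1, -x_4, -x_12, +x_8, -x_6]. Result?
(2, -7, -8, 2, 0, -11, -7, 6, -2, 10, -9, 1)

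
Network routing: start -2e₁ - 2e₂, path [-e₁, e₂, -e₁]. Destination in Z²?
(-4, -1)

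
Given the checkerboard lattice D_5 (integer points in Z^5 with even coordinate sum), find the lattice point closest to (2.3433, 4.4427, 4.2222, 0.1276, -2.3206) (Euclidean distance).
(2, 4, 4, 0, -2)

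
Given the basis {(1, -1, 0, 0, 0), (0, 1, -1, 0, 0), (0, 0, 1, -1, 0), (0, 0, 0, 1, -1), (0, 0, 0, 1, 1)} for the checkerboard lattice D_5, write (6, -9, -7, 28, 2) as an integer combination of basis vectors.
6b₁ - 3b₂ - 10b₃ + 8b₄ + 10b₅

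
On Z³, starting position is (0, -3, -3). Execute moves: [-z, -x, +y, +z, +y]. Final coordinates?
(-1, -1, -3)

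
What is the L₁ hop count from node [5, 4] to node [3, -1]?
7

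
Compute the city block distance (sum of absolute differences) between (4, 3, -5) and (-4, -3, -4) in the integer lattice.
15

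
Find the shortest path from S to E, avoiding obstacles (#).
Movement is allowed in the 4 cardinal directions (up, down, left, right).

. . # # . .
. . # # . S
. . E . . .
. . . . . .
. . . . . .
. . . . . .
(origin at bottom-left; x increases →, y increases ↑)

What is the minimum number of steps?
4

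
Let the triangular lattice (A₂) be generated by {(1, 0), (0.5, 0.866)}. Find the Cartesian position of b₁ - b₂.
(0.5, -0.866)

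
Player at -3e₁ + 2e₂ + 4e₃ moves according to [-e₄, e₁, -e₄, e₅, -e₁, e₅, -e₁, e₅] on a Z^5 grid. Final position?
(-4, 2, 4, -2, 3)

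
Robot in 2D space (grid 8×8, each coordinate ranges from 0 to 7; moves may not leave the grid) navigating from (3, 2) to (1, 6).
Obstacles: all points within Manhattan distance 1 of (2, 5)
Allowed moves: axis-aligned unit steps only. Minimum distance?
8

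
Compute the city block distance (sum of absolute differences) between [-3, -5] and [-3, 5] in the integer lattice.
10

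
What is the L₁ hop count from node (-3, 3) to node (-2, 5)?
3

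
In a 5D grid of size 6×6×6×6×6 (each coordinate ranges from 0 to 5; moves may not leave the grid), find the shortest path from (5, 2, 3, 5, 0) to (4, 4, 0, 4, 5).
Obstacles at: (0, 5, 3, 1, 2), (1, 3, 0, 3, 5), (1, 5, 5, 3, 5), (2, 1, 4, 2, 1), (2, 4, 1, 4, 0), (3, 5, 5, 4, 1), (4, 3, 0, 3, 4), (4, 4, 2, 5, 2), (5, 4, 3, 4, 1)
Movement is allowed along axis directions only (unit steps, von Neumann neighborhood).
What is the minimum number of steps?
12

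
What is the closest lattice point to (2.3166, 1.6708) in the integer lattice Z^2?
(2, 2)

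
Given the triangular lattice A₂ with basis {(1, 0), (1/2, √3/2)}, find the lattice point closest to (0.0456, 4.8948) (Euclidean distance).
(0, 5.196)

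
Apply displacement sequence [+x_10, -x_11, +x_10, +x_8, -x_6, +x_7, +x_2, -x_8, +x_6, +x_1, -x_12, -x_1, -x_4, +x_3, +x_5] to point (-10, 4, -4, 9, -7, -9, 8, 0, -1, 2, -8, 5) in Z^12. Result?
(-10, 5, -3, 8, -6, -9, 9, 0, -1, 4, -9, 4)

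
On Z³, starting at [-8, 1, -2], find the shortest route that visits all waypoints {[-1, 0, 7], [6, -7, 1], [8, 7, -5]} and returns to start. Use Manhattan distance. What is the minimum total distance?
84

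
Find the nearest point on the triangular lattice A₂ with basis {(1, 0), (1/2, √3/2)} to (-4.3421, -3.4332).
(-4, -3.464)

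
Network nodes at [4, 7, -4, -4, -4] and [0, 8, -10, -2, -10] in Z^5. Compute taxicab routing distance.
19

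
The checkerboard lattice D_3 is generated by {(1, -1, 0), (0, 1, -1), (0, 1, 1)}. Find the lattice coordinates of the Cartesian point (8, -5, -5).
8b₁ + 4b₂ - b₃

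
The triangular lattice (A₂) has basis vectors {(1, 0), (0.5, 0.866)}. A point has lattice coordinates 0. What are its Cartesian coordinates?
(0, 0)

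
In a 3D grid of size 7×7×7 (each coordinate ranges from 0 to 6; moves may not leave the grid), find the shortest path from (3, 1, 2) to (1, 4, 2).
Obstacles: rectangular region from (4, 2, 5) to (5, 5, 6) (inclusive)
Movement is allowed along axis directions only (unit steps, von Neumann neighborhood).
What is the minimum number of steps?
5
(one shortest path: (3, 1, 2) → (2, 1, 2) → (1, 1, 2) → (1, 2, 2) → (1, 3, 2) → (1, 4, 2))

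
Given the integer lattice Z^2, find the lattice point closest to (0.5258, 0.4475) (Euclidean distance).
(1, 0)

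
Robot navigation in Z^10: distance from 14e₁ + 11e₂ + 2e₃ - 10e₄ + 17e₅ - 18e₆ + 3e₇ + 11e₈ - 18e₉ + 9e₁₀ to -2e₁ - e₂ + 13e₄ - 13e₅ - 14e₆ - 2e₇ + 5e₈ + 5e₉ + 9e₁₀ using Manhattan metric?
121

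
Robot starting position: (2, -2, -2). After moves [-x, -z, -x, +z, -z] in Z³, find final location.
(0, -2, -3)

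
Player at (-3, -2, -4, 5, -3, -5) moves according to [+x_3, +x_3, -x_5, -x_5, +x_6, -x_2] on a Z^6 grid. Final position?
(-3, -3, -2, 5, -5, -4)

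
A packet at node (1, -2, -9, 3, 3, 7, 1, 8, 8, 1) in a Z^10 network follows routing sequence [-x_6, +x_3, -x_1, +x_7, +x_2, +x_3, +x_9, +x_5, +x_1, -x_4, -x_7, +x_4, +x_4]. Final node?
(1, -1, -7, 4, 4, 6, 1, 8, 9, 1)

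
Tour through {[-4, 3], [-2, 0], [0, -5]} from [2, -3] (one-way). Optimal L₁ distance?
16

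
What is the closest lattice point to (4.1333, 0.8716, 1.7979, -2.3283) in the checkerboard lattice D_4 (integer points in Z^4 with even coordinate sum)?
(4, 1, 2, -3)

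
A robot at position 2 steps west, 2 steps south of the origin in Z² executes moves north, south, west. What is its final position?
(-3, -2)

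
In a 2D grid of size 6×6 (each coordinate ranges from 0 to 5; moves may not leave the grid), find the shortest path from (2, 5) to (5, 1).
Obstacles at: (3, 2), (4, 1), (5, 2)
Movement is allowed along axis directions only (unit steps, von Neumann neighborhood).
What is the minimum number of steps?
9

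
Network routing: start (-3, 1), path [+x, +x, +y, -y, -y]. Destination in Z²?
(-1, 0)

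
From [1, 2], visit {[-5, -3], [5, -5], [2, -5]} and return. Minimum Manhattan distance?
34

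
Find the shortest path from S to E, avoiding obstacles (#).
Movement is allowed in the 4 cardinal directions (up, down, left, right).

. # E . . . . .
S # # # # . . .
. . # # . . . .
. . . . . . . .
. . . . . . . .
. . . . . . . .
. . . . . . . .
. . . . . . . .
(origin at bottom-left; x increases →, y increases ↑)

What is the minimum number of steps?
13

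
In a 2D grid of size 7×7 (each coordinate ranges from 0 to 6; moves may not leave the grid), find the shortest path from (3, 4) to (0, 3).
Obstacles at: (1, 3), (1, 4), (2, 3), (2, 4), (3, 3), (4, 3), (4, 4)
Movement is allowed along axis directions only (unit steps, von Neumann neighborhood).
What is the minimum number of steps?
6
(one shortest path: (3, 4) → (3, 5) → (2, 5) → (1, 5) → (0, 5) → (0, 4) → (0, 3))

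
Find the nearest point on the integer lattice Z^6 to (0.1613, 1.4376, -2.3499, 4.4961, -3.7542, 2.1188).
(0, 1, -2, 4, -4, 2)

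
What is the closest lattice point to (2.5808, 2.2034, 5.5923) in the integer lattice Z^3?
(3, 2, 6)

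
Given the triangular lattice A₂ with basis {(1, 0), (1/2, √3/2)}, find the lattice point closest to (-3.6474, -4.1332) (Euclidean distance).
(-3.5, -4.33)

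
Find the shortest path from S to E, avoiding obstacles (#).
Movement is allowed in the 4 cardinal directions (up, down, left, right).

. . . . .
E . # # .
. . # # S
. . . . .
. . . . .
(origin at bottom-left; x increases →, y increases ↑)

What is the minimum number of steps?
7
(one shortest path: (4, 2) → (4, 1) → (3, 1) → (2, 1) → (1, 1) → (0, 1) → (0, 2) → (0, 3))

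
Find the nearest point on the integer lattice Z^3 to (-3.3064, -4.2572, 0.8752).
(-3, -4, 1)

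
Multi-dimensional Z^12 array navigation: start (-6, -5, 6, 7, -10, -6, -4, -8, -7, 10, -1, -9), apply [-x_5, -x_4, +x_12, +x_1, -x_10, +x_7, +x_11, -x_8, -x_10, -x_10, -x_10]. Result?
(-5, -5, 6, 6, -11, -6, -3, -9, -7, 6, 0, -8)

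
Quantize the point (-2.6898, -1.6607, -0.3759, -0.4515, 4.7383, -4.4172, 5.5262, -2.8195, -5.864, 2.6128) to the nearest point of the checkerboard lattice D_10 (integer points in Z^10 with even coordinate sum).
(-3, -2, 0, 0, 5, -4, 6, -3, -6, 3)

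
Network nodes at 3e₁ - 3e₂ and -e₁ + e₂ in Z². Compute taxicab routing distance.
8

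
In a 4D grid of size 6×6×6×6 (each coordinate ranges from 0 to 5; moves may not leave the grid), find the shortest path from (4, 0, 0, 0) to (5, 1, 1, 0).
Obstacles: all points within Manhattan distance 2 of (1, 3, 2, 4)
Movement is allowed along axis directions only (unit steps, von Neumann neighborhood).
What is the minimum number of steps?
3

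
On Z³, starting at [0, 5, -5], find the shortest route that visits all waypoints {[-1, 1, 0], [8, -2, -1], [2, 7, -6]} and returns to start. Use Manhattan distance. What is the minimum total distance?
48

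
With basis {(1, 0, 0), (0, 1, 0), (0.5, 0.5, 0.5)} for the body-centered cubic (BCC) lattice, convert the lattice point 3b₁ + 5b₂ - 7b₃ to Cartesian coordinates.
(-0.5, 1.5, -3.5)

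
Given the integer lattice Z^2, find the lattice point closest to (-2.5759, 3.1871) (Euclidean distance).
(-3, 3)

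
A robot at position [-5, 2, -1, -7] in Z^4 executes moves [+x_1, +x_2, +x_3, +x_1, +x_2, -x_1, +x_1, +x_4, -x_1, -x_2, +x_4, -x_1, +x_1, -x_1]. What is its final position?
(-5, 3, 0, -5)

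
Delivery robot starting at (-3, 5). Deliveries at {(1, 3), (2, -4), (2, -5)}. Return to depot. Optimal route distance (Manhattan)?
30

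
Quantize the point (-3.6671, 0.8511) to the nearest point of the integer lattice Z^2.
(-4, 1)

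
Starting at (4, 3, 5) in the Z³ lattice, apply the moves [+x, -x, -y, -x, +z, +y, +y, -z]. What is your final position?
(3, 4, 5)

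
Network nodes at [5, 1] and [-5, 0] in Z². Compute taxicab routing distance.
11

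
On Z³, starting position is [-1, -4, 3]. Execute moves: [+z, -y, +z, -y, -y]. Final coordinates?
(-1, -7, 5)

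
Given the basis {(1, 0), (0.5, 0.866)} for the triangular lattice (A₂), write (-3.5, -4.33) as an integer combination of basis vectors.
-b₁ - 5b₂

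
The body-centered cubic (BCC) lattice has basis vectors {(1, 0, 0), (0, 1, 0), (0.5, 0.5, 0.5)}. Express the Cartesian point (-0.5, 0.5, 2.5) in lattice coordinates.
-3b₁ - 2b₂ + 5b₃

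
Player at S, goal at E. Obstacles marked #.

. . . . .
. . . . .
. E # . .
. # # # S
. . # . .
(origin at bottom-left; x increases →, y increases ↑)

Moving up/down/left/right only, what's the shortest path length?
6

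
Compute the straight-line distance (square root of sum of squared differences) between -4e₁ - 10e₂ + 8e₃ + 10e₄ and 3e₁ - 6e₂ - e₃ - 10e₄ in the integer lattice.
23.3666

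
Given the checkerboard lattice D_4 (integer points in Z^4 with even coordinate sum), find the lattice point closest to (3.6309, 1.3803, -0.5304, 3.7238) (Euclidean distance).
(4, 1, -1, 4)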